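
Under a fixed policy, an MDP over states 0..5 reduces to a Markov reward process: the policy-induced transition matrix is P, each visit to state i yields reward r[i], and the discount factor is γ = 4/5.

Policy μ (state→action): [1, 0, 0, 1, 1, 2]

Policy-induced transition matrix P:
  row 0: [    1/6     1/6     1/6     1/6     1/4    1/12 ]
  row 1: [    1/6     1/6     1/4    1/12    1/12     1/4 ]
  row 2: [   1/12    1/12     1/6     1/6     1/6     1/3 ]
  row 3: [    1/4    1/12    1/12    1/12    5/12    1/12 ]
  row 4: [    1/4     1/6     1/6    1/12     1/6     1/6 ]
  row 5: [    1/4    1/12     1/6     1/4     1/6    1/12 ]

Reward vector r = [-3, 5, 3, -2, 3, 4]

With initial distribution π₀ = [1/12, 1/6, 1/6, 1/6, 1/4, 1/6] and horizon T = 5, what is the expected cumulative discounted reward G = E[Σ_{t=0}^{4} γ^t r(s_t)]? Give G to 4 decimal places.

G = 5.8133

t=0: π = [0.0833, 0.1667, 0.1667, 0.1667, 0.2500, 0.1667], E[r] = 2.1667, γ^t·E[r] = 2.166667, running G = 2.166667
t=1: π = [0.2014, 0.1250, 0.1667, 0.1319, 0.2014, 0.1736], E[r] = 1.5556, γ^t·E[r] = 1.244444, running G = 3.411111
t=2: π = [0.1950, 0.1273, 0.1661, 0.1429, 0.2060, 0.1626], E[r] = 1.5324, γ^t·E[r] = 0.980741, running G = 4.391852
t=3: π = [0.1955, 0.1274, 0.1654, 0.1405, 0.2080, 0.1632], E[r] = 1.5426, γ^t·E[r] = 0.789802, running G = 5.181654
t=4: π = [0.1955, 0.1276, 0.1656, 0.1406, 0.2075, 0.1632], E[r] = 1.5421, γ^t·E[r] = 0.631649, running G = 5.813304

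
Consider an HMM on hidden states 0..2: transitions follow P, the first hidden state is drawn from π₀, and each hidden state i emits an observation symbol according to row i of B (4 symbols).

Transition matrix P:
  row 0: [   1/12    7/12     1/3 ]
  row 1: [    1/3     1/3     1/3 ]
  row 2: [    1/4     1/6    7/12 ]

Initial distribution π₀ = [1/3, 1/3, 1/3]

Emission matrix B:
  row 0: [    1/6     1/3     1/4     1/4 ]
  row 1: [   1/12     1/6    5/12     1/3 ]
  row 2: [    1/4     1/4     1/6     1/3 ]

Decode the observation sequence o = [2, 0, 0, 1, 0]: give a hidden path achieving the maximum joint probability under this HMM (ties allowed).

t=0: δ = [8.333e-02, 1.389e-01, 5.556e-02]  (obs o_0=2)
t=1: δ = [7.716e-03, 4.051e-03, 1.157e-02]  ψ = [1, 0, 1]  (obs o_1=0)
t=2: δ = [4.823e-04, 3.751e-04, 1.688e-03]  ψ = [2, 0, 2]  (obs o_2=0)
t=3: δ = [1.407e-04, 4.689e-05, 2.462e-04]  ψ = [2, 0, 2]  (obs o_3=1)
t=4: δ = [1.026e-05, 6.838e-06, 3.590e-05]  ψ = [2, 0, 2]  (obs o_4=0)
backtrack: best end state = 2; path = [1, 2, 2, 2, 2]

path = [1, 2, 2, 2, 2]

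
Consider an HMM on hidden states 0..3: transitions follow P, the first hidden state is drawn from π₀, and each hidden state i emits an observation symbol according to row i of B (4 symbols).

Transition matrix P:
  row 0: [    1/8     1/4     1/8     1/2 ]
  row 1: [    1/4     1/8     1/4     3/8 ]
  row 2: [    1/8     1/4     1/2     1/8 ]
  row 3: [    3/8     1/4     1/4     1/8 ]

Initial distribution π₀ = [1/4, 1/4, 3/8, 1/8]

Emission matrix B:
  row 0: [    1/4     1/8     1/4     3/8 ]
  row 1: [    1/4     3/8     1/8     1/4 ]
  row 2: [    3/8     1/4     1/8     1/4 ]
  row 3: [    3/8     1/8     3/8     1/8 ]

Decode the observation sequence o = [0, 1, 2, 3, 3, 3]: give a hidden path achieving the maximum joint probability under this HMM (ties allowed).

path = [2, 1, 3, 0, 3, 0]

t=0: δ = [6.250e-02, 6.250e-02, 1.406e-01, 4.688e-02]  (obs o_0=0)
t=1: δ = [2.197e-03, 1.318e-02, 1.758e-02, 3.906e-03]  ψ = [2, 2, 2, 0]  (obs o_1=1)
t=2: δ = [8.240e-04, 5.493e-04, 1.099e-03, 1.854e-03]  ψ = [1, 2, 2, 1]  (obs o_2=2)
t=3: δ = [2.607e-04, 1.159e-04, 1.373e-04, 5.150e-05]  ψ = [3, 3, 2, 0]  (obs o_3=3)
t=4: δ = [1.222e-05, 1.629e-05, 1.717e-05, 1.629e-05]  ψ = [0, 0, 2, 0]  (obs o_4=3)
t=5: δ = [2.291e-06, 1.073e-06, 2.146e-06, 7.638e-07]  ψ = [3, 2, 2, 0]  (obs o_5=3)
backtrack: best end state = 0; path = [2, 1, 3, 0, 3, 0]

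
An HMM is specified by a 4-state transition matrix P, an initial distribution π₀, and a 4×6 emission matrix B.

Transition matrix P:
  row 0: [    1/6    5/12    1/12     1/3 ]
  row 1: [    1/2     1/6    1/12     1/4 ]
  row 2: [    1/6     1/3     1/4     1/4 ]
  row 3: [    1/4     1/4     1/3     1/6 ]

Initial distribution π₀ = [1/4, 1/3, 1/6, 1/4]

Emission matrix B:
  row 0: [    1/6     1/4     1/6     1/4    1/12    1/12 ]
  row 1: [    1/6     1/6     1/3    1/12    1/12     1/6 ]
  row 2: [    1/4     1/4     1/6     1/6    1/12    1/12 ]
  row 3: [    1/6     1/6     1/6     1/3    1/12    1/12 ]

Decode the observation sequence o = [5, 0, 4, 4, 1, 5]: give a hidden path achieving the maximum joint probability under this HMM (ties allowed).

path = [1, 0, 3, 1, 0, 1]

t=0: δ = [2.083e-02, 5.556e-02, 1.389e-02, 2.083e-02]  (obs o_0=5)
t=1: δ = [4.630e-03, 1.543e-03, 1.736e-03, 2.315e-03]  ψ = [1, 1, 3, 1]  (obs o_1=0)
t=2: δ = [6.430e-05, 1.608e-04, 6.430e-05, 1.286e-04]  ψ = [0, 0, 3, 0]  (obs o_2=4)
t=3: δ = [6.698e-06, 2.679e-06, 3.572e-06, 3.349e-06]  ψ = [1, 3, 3, 1]  (obs o_3=4)
t=4: δ = [3.349e-07, 4.651e-07, 2.791e-07, 3.721e-07]  ψ = [1, 0, 3, 0]  (obs o_4=1)
t=5: δ = [1.938e-08, 2.326e-08, 1.034e-08, 9.690e-09]  ψ = [1, 0, 3, 1]  (obs o_5=5)
backtrack: best end state = 1; path = [1, 0, 3, 1, 0, 1]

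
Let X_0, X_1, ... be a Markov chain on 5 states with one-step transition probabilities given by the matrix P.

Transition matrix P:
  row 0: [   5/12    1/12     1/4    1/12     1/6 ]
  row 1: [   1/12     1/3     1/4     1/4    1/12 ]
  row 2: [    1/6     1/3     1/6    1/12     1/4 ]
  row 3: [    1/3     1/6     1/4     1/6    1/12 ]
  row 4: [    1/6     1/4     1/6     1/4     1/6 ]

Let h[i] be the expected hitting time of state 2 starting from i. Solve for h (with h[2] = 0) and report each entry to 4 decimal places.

First-step conditioning: h[2] = 0; for i ≠ 2, h[i] = 1 + Σ_k P[i][k]·h[k].
  h[0] = 1 + 5/12·h[0] + 1/12·h[1] + 1/12·h[3] + 1/6·h[4]
  h[1] = 1 + 1/12·h[0] + 1/3·h[1] + 1/4·h[3] + 1/12·h[4]
  h[3] = 1 + 1/3·h[0] + 1/6·h[1] + 1/6·h[3] + 1/12·h[4]
  h[4] = 1 + 1/6·h[0] + 1/4·h[1] + 1/4·h[3] + 1/6·h[4]
Solving the 4×4 linear system over states ≠ 2 gives exactly h = [4840/1153, 4788/1153, 0, 4800/1153, 5228/1153] (h[2] = 0 is the target).

h = [4.1977, 4.1526, 0.0000, 4.1631, 4.5343]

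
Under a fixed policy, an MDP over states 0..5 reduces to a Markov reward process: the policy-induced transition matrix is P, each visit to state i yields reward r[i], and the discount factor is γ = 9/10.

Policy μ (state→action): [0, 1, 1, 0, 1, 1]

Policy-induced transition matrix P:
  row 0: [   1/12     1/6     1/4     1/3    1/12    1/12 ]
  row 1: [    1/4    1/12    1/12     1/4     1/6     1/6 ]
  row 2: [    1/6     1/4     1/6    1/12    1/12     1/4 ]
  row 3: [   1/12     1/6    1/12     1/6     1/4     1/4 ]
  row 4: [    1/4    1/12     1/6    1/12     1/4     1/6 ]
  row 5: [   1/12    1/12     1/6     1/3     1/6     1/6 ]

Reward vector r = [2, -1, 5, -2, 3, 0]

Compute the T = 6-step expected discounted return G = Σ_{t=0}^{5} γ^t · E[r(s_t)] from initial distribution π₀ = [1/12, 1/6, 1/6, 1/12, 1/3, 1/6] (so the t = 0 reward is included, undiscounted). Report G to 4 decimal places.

G = 5.5643

t=0: π = [0.0833, 0.1667, 0.1667, 0.0833, 0.3333, 0.1667], E[r] = 1.6667, γ^t·E[r] = 1.666667, running G = 1.666667
t=1: π = [0.1806, 0.1250, 0.1528, 0.1806, 0.1806, 0.1806], E[r] = 1.1806, γ^t·E[r] = 1.062500, running G = 2.729167
t=2: π = [0.1470, 0.1389, 0.1563, 0.2095, 0.1690, 0.1794], E[r] = 1.0243, γ^t·E[r] = 0.829688, running G = 3.558854
t=3: π = [0.1477, 0.1391, 0.1499, 0.2055, 0.1729, 0.1849], E[r] = 1.0134, γ^t·E[r] = 0.738773, running G = 4.297628
t=4: π = [0.1478, 0.1377, 0.1503, 0.2068, 0.1734, 0.1840], E[r] = 1.0158, γ^t·E[r] = 0.666494, running G = 4.964122
t=5: π = [0.1477, 0.1379, 0.1503, 0.2065, 0.1735, 0.1841], E[r] = 1.0165, γ^t·E[r] = 0.600206, running G = 5.564328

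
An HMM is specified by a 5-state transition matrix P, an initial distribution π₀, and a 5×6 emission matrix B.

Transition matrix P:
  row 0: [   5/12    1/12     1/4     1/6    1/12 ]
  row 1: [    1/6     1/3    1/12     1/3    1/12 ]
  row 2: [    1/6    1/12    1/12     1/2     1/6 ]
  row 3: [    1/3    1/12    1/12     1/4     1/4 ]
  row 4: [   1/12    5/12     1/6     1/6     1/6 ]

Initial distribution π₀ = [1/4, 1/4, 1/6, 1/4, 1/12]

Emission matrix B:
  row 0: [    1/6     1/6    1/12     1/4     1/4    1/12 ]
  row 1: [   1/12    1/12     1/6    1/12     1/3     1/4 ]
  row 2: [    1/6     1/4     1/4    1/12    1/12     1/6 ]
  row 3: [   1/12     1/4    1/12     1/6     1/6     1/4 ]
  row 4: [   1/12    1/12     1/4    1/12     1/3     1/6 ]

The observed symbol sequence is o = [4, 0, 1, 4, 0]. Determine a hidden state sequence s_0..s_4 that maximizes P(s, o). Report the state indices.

path = [0, 0, 0, 0, 0]

t=0: δ = [6.250e-02, 8.333e-02, 1.389e-02, 4.167e-02, 2.778e-02]  (obs o_0=4)
t=1: δ = [4.340e-03, 2.315e-03, 2.604e-03, 2.315e-03, 8.681e-04]  ψ = [0, 1, 0, 1, 3]  (obs o_1=0)
t=2: δ = [3.014e-04, 6.430e-05, 2.713e-04, 3.255e-04, 4.823e-05]  ψ = [0, 1, 0, 2, 3]  (obs o_2=1)
t=3: δ = [3.140e-05, 9.042e-06, 6.279e-06, 2.261e-05, 2.713e-05]  ψ = [0, 3, 0, 2, 3]  (obs o_3=4)
t=4: δ = [2.180e-06, 9.419e-07, 1.308e-06, 4.710e-07, 4.710e-07]  ψ = [0, 4, 0, 3, 3]  (obs o_4=0)
backtrack: best end state = 0; path = [0, 0, 0, 0, 0]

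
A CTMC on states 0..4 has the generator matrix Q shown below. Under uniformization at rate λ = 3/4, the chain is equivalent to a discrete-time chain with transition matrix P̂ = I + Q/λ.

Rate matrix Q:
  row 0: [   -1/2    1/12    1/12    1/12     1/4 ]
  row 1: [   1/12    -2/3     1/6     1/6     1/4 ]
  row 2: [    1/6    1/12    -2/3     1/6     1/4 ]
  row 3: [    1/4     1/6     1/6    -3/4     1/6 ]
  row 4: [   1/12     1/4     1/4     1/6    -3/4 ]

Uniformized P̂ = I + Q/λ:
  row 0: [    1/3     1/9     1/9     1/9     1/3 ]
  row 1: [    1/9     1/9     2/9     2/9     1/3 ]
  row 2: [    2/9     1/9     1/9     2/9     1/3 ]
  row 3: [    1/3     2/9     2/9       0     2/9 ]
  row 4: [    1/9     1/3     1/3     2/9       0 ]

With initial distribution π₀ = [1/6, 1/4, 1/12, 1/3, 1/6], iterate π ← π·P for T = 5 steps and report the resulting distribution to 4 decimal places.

π = [0.2180, 0.1818, 0.2019, 0.1620, 0.2363]

t=0: π = [0.1667, 0.2500, 0.0833, 0.3333, 0.1667]
t=1: π = [0.2315, 0.1852, 0.2130, 0.1296, 0.2407]
t=2: π = [0.2150, 0.1790, 0.1996, 0.1677, 0.2387]
t=3: π = [0.2183, 0.1828, 0.2027, 0.1611, 0.2351]
t=4: π = [0.2179, 0.1813, 0.2016, 0.1622, 0.2371]
t=5: π = [0.2180, 0.1818, 0.2019, 0.1620, 0.2363]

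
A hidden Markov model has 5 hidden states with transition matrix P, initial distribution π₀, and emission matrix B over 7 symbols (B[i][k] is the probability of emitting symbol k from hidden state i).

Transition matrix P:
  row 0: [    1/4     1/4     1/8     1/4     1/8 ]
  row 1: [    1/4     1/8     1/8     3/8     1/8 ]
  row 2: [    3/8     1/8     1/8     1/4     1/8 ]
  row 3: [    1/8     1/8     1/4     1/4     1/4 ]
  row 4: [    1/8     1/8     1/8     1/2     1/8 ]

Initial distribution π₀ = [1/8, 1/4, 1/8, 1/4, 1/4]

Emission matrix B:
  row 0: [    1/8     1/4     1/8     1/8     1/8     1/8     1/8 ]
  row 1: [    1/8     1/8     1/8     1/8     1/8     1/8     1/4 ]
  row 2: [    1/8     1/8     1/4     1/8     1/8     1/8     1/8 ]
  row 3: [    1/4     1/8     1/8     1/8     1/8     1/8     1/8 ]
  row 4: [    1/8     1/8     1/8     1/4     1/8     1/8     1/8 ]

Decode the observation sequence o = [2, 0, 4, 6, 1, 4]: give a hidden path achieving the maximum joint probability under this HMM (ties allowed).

t=0: δ = [1.562e-02, 3.125e-02, 3.125e-02, 3.125e-02, 3.125e-02]  (obs o_0=2)
t=1: δ = [1.465e-03, 4.883e-04, 9.766e-04, 3.906e-03, 9.766e-04]  ψ = [2, 0, 3, 4, 3]  (obs o_1=0)
t=2: δ = [6.104e-05, 6.104e-05, 1.221e-04, 1.221e-04, 1.221e-04]  ψ = [3, 3, 3, 3, 3]  (obs o_2=4)
t=3: δ = [5.722e-06, 3.815e-06, 3.815e-06, 7.629e-06, 3.815e-06]  ψ = [2, 0, 3, 4, 3]  (obs o_3=6)
t=4: δ = [3.576e-07, 1.788e-07, 2.384e-07, 2.384e-07, 2.384e-07]  ψ = [0, 0, 3, 3, 3]  (obs o_4=1)
t=5: δ = [1.118e-08, 1.118e-08, 7.451e-09, 1.490e-08, 7.451e-09]  ψ = [0, 0, 3, 4, 3]  (obs o_5=4)
backtrack: best end state = 3; path = [4, 3, 4, 3, 4, 3]

path = [4, 3, 4, 3, 4, 3]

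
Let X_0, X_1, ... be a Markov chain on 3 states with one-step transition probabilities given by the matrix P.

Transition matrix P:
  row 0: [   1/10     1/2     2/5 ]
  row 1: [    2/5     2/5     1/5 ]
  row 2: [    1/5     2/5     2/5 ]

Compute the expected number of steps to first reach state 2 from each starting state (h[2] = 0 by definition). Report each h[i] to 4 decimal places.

h = [3.2353, 3.8235, 0.0000]

First-step conditioning: h[2] = 0; for i ≠ 2, h[i] = 1 + Σ_k P[i][k]·h[k].
  h[0] = 1 + 1/10·h[0] + 1/2·h[1]
  h[1] = 1 + 2/5·h[0] + 2/5·h[1]
Solving the 2×2 linear system over states ≠ 2 gives exactly h = [55/17, 65/17, 0] (h[2] = 0 is the target).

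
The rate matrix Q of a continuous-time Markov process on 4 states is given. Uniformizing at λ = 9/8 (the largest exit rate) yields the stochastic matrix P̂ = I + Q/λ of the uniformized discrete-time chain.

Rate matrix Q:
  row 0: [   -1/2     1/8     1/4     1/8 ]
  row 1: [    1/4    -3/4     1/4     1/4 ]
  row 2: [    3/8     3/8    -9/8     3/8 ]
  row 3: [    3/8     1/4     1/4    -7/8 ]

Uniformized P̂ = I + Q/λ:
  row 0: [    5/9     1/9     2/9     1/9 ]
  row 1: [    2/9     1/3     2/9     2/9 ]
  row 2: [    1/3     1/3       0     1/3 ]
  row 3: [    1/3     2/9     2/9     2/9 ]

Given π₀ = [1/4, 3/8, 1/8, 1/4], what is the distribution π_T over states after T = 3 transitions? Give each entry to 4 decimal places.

t=0: π = [0.2500, 0.3750, 0.1250, 0.2500]
t=1: π = [0.3472, 0.2500, 0.1944, 0.2083]
t=2: π = [0.3827, 0.2330, 0.1790, 0.2052]
t=3: π = [0.3925, 0.2255, 0.1824, 0.1996]

π = [0.3925, 0.2255, 0.1824, 0.1996]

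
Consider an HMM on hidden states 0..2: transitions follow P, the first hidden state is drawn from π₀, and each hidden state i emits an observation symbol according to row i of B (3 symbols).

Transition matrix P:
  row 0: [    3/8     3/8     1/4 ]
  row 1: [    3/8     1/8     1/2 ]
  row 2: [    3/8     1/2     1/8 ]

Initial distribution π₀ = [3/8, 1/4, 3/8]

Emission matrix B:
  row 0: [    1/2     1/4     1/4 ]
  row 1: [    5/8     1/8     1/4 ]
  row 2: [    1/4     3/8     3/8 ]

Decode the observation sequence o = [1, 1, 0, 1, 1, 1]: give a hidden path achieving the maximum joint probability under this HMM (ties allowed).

path = [2, 0, 1, 2, 1, 2]

t=0: δ = [9.375e-02, 3.125e-02, 1.406e-01]  (obs o_0=1)
t=1: δ = [1.318e-02, 8.789e-03, 8.789e-03]  ψ = [2, 2, 0]  (obs o_1=1)
t=2: δ = [2.472e-03, 3.090e-03, 1.099e-03]  ψ = [0, 0, 1]  (obs o_2=0)
t=3: δ = [2.897e-04, 1.159e-04, 5.794e-04]  ψ = [1, 0, 1]  (obs o_3=1)
t=4: δ = [5.431e-05, 3.621e-05, 2.716e-05]  ψ = [2, 2, 0]  (obs o_4=1)
t=5: δ = [5.092e-06, 2.546e-06, 6.789e-06]  ψ = [0, 0, 1]  (obs o_5=1)
backtrack: best end state = 2; path = [2, 0, 1, 2, 1, 2]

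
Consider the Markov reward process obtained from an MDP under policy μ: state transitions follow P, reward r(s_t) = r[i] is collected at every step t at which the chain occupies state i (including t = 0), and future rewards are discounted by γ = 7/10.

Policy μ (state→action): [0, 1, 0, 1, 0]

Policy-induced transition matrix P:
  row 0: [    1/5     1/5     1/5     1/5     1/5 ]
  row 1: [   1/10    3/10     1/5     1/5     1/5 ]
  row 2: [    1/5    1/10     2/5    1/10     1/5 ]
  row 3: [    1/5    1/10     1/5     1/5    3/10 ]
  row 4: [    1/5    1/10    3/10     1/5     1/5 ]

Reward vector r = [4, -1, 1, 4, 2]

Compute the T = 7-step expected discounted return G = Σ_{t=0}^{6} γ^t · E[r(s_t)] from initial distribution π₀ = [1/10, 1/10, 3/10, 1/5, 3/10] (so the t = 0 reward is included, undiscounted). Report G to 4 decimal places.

t=0: π = [0.1000, 0.1000, 0.3000, 0.2000, 0.3000], E[r] = 2.0000, γ^t·E[r] = 2.000000, running G = 2.000000
t=1: π = [0.1900, 0.1300, 0.2900, 0.1700, 0.2200], E[r] = 2.0400, γ^t·E[r] = 1.428000, running G = 3.428000
t=2: π = [0.1870, 0.1450, 0.2800, 0.1710, 0.2170], E[r] = 2.0010, γ^t·E[r] = 0.980490, running G = 4.408490
t=3: π = [0.1855, 0.1477, 0.2777, 0.1720, 0.2171], E[r] = 1.9942, γ^t·E[r] = 0.684011, running G = 5.092501
t=4: π = [0.1852, 0.1481, 0.2773, 0.1722, 0.2172], E[r] = 1.9934, γ^t·E[r] = 0.478615, running G = 5.571116
t=5: π = [0.1852, 0.1481, 0.2772, 0.1723, 0.2172], E[r] = 1.9933, γ^t·E[r] = 0.335020, running G = 5.906136
t=6: π = [0.1852, 0.1481, 0.2772, 0.1723, 0.2172], E[r] = 1.9933, γ^t·E[r] = 0.234514, running G = 6.140651

G = 6.1407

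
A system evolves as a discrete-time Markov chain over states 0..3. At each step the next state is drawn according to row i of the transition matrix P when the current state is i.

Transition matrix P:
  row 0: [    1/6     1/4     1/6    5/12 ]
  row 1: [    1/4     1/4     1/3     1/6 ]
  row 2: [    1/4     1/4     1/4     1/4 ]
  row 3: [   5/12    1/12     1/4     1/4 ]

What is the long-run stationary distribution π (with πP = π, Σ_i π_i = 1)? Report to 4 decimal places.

Balance equations π_j = Σ_i π_i·P[i][j]:
  π_0 = 1/6·π_0 + 1/4·π_1 + 1/4·π_2 + 5/12·π_3
  π_1 = 1/4·π_0 + 1/4·π_1 + 1/4·π_2 + 1/12·π_3
  π_2 = 1/6·π_0 + 1/3·π_1 + 1/4·π_2 + 1/4·π_3
  normalize: π_0 + π_1 + π_2 + π_3 = 1
Solving the linear system gives exactly π = [246/899, 183/899, 439/1798, 501/1798].

π = [0.2736, 0.2036, 0.2442, 0.2786]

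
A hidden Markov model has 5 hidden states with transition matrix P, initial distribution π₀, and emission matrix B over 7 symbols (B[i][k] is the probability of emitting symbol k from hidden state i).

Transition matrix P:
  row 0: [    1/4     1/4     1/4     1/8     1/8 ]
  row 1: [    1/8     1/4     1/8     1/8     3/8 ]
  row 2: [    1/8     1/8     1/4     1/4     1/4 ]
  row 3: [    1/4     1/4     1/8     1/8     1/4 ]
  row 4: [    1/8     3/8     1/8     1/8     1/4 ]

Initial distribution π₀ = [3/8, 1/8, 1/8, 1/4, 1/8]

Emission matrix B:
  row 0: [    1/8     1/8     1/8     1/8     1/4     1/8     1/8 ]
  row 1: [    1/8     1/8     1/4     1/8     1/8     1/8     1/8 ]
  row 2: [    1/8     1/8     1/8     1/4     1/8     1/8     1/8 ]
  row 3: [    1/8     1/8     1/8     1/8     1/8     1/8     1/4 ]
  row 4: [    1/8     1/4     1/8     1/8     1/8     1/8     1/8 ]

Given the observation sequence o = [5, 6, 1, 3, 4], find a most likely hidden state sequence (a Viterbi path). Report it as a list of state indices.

t=0: δ = [4.688e-02, 1.562e-02, 1.562e-02, 3.125e-02, 1.562e-02]  (obs o_0=5)
t=1: δ = [1.465e-03, 1.465e-03, 1.465e-03, 1.465e-03, 9.766e-04]  ψ = [0, 0, 0, 0, 3]  (obs o_1=6)
t=2: δ = [4.578e-05, 4.578e-05, 4.578e-05, 4.578e-05, 1.373e-04]  ψ = [0, 0, 0, 2, 1]  (obs o_2=1)
t=3: δ = [2.146e-06, 6.437e-06, 4.292e-06, 2.146e-06, 4.292e-06]  ψ = [4, 4, 4, 4, 4]  (obs o_3=3)
t=4: δ = [2.012e-07, 2.012e-07, 1.341e-07, 1.341e-07, 3.017e-07]  ψ = [1, 1, 2, 2, 1]  (obs o_4=4)
backtrack: best end state = 4; path = [0, 1, 4, 1, 4]

path = [0, 1, 4, 1, 4]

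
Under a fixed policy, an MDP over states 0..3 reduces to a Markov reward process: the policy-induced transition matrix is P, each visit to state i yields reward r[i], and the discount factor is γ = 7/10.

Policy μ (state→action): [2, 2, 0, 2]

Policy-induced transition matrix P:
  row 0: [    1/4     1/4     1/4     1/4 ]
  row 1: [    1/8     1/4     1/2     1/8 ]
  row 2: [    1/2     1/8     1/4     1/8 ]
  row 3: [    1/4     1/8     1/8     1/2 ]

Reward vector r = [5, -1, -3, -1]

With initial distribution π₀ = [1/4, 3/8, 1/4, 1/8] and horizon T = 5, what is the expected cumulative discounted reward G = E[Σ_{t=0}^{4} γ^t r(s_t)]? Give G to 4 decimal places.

G = 0.2361

t=0: π = [0.2500, 0.3750, 0.2500, 0.1250], E[r] = 0.0000, γ^t·E[r] = 0.000000, running G = 0.000000
t=1: π = [0.2656, 0.2031, 0.3281, 0.2031], E[r] = -0.0625, γ^t·E[r] = -0.043750, running G = -0.043750
t=2: π = [0.3066, 0.1836, 0.2754, 0.2344], E[r] = 0.2891, γ^t·E[r] = 0.141641, running G = 0.097891
t=3: π = [0.2959, 0.1863, 0.2666, 0.2512], E[r] = 0.2422, γ^t·E[r] = 0.083070, running G = 0.180961
t=4: π = [0.2934, 0.1853, 0.2652, 0.2562], E[r] = 0.2299, γ^t·E[r] = 0.055189, running G = 0.236150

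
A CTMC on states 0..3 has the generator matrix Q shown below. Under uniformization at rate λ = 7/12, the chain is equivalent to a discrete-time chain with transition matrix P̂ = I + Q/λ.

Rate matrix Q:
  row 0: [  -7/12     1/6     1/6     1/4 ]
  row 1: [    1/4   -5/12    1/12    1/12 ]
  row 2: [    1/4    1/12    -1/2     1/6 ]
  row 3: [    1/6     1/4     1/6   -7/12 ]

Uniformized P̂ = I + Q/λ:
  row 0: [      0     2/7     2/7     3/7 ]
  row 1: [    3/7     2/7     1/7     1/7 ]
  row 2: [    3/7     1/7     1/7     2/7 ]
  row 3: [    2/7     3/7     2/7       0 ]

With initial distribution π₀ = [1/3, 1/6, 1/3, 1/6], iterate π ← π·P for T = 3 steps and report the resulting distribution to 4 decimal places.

π = [0.2789, 0.2847, 0.2128, 0.2235]

t=0: π = [0.3333, 0.1667, 0.3333, 0.1667]
t=1: π = [0.2619, 0.2619, 0.2143, 0.2619]
t=2: π = [0.2789, 0.2925, 0.2177, 0.2109]
t=3: π = [0.2789, 0.2847, 0.2128, 0.2235]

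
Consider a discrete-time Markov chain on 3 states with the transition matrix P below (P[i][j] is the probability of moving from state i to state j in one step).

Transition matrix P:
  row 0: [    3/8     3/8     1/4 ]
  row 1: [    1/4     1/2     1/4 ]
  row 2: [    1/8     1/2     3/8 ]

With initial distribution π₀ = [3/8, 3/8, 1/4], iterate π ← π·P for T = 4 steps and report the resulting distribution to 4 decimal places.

π = [0.2450, 0.4693, 0.2857]

t=0: π = [0.3750, 0.3750, 0.2500]
t=1: π = [0.2656, 0.4531, 0.2813]
t=2: π = [0.2480, 0.4668, 0.2852]
t=3: π = [0.2454, 0.4690, 0.2856]
t=4: π = [0.2450, 0.4693, 0.2857]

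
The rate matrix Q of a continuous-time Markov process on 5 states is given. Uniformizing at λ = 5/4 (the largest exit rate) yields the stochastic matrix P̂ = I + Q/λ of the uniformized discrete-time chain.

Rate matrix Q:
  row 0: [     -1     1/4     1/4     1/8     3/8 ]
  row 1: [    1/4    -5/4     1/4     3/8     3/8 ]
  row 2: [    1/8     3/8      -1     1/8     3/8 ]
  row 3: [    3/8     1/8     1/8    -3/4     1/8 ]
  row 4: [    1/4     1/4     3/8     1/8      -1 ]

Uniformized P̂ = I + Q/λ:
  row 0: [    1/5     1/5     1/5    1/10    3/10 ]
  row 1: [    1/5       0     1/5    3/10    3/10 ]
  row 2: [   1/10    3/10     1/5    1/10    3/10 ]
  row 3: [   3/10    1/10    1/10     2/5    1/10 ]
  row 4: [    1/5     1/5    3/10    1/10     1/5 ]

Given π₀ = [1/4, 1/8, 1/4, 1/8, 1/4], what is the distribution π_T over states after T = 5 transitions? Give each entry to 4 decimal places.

π = [0.1986, 0.1679, 0.2048, 0.1907, 0.2381]

t=0: π = [0.2500, 0.1250, 0.2500, 0.1250, 0.2500]
t=1: π = [0.1875, 0.1875, 0.2125, 0.1625, 0.2500]
t=2: π = [0.1950, 0.1675, 0.2088, 0.1863, 0.2425]
t=3: π = [0.1978, 0.1688, 0.2056, 0.1894, 0.2385]
t=4: π = [0.1984, 0.1679, 0.2049, 0.1906, 0.2383]
t=5: π = [0.1986, 0.1679, 0.2048, 0.1907, 0.2381]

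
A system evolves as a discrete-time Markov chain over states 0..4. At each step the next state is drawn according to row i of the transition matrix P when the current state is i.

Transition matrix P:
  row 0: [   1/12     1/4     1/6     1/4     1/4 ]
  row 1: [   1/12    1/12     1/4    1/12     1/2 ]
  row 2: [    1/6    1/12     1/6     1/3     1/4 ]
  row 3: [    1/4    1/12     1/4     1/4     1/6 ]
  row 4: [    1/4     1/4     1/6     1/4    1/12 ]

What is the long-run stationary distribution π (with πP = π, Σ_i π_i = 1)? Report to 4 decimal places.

π = [0.1784, 0.1513, 0.1994, 0.2414, 0.2295]

Balance equations π_j = Σ_i π_i·P[i][j]:
  π_0 = 1/12·π_0 + 1/12·π_1 + 1/6·π_2 + 1/4·π_3 + 1/4·π_4
  π_1 = 1/4·π_0 + 1/12·π_1 + 1/12·π_2 + 1/12·π_3 + 1/4·π_4
  π_2 = 1/6·π_0 + 1/4·π_1 + 1/6·π_2 + 1/4·π_3 + 1/6·π_4
  π_3 = 1/4·π_0 + 1/12·π_1 + 1/3·π_2 + 1/4·π_3 + 1/4·π_4
  normalize: π_0 + π_1 + π_2 + π_3 + π_4 = 1
Solving the linear system gives exactly π = [617/3458, 23/152, 197/988, 477/1976, 1587/6916].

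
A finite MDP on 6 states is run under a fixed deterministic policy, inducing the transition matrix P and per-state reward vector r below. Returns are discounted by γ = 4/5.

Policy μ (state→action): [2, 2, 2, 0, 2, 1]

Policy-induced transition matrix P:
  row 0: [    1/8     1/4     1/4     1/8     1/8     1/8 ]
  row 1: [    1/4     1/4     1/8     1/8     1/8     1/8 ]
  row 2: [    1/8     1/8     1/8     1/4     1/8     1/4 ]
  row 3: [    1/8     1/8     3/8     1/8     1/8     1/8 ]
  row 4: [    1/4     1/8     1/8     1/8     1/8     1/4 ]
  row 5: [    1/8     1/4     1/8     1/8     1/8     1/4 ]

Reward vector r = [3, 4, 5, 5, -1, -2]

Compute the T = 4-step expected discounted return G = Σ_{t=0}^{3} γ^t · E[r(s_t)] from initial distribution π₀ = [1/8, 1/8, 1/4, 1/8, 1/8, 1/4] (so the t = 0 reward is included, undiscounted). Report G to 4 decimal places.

t=0: π = [0.1250, 0.1250, 0.2500, 0.1250, 0.1250, 0.2500], E[r] = 2.1250, γ^t·E[r] = 2.125000, running G = 2.125000
t=1: π = [0.1563, 0.1875, 0.1719, 0.1563, 0.1250, 0.2031], E[r] = 2.3281, γ^t·E[r] = 1.862500, running G = 3.987500
t=2: π = [0.1641, 0.1934, 0.1836, 0.1465, 0.1250, 0.1875], E[r] = 2.4160, γ^t·E[r] = 1.546250, running G = 5.533750
t=3: π = [0.1648, 0.1931, 0.1821, 0.1479, 0.1250, 0.1870], E[r] = 2.4182, γ^t·E[r] = 1.238125, running G = 6.771875

G = 6.7719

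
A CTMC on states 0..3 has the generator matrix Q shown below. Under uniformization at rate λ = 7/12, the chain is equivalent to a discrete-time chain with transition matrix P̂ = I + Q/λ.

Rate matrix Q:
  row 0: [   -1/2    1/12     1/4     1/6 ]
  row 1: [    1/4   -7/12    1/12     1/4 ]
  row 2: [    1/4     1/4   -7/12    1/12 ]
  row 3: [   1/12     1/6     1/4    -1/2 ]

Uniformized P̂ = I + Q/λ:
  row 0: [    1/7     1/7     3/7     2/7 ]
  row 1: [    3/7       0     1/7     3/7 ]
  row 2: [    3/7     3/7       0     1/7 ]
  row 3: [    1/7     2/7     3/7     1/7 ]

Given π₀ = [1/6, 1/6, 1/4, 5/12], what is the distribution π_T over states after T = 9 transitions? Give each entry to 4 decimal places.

t=0: π = [0.1667, 0.1667, 0.2500, 0.4167]
t=1: π = [0.2619, 0.2500, 0.2738, 0.2143]
t=2: π = [0.2925, 0.2160, 0.2398, 0.2517]
t=3: π = [0.2731, 0.2165, 0.2641, 0.2464]
t=4: π = [0.2802, 0.2226, 0.2535, 0.2437]
t=5: π = [0.2789, 0.2183, 0.2563, 0.2465]
t=6: π = [0.2785, 0.2201, 0.2563, 0.2451]
t=7: π = [0.2790, 0.2197, 0.2558, 0.2455]
t=8: π = [0.2787, 0.2196, 0.2562, 0.2455]
t=9: π = [0.2788, 0.2197, 0.2560, 0.2454]

π = [0.2788, 0.2197, 0.2560, 0.2454]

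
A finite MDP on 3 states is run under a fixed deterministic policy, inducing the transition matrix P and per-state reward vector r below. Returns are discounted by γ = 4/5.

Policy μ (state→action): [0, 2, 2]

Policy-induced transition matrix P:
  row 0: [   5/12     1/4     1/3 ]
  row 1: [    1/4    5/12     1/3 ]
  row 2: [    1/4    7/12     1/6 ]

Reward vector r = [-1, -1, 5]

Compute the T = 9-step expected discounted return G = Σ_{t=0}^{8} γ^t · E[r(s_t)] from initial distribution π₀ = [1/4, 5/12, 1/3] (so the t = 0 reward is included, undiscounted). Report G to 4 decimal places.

t=0: π = [0.2500, 0.4167, 0.3333], E[r] = 1.0000, γ^t·E[r] = 1.000000, running G = 1.000000
t=1: π = [0.2917, 0.4306, 0.2778], E[r] = 0.6667, γ^t·E[r] = 0.533333, running G = 1.533333
t=2: π = [0.2986, 0.4144, 0.2870], E[r] = 0.7222, γ^t·E[r] = 0.462222, running G = 1.995556
t=3: π = [0.2998, 0.4147, 0.2855], E[r] = 0.7130, γ^t·E[r] = 0.365037, running G = 2.360593
t=4: π = [0.3000, 0.4143, 0.2858], E[r] = 0.7145, γ^t·E[r] = 0.292662, running G = 2.653254
t=5: π = [0.3000, 0.4143, 0.2857], E[r] = 0.7142, γ^t·E[r] = 0.234045, running G = 2.887299
t=6: π = [0.3000, 0.4143, 0.2857], E[r] = 0.7143, γ^t·E[r] = 0.187247, running G = 3.074547
t=7: π = [0.3000, 0.4143, 0.2857], E[r] = 0.7143, γ^t·E[r] = 0.149796, running G = 3.224343
t=8: π = [0.3000, 0.4143, 0.2857], E[r] = 0.7143, γ^t·E[r] = 0.119837, running G = 3.344180

G = 3.3442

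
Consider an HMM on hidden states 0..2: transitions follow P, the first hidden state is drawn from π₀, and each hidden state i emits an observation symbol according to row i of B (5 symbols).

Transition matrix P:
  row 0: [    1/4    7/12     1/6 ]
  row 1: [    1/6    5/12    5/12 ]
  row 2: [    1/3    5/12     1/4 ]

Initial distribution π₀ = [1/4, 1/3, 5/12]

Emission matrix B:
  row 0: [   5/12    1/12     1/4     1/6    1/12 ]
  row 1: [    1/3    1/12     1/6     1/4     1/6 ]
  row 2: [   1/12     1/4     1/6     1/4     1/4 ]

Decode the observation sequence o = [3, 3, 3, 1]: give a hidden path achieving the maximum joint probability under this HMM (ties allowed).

path = [2, 1, 1, 2]

t=0: δ = [4.167e-02, 8.333e-02, 1.042e-01]  (obs o_0=3)
t=1: δ = [5.787e-03, 1.085e-02, 8.681e-03]  ψ = [2, 2, 1]  (obs o_1=3)
t=2: δ = [4.823e-04, 1.130e-03, 1.130e-03]  ψ = [2, 1, 1]  (obs o_2=3)
t=3: δ = [3.140e-05, 3.925e-05, 1.177e-04]  ψ = [2, 1, 1]  (obs o_3=1)
backtrack: best end state = 2; path = [2, 1, 1, 2]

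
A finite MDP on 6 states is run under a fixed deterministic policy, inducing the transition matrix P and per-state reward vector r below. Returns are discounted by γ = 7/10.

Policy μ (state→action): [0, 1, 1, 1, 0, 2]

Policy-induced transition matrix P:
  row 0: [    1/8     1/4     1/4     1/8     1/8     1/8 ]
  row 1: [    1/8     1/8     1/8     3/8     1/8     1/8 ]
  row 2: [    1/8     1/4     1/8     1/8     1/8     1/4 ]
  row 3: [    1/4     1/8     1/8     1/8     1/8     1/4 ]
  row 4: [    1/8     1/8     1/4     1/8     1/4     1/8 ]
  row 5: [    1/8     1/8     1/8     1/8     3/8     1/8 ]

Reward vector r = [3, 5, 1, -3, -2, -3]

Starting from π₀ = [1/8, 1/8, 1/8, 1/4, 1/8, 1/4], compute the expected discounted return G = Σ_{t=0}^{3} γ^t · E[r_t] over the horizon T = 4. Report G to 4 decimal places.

G = -0.5722

t=0: π = [0.1250, 0.1250, 0.1250, 0.2500, 0.1250, 0.2500], E[r] = -0.6250, γ^t·E[r] = -0.625000, running G = -0.625000
t=1: π = [0.1563, 0.1563, 0.1563, 0.1563, 0.2031, 0.1719], E[r] = 0.0156, γ^t·E[r] = 0.010938, running G = -0.614063
t=2: π = [0.1445, 0.1641, 0.1699, 0.1641, 0.1934, 0.1641], E[r] = 0.0527, γ^t·E[r] = 0.025840, running G = -0.588223
t=3: π = [0.1455, 0.1643, 0.1672, 0.1660, 0.1902, 0.1667], E[r] = 0.0466, γ^t·E[r] = 0.015994, running G = -0.572228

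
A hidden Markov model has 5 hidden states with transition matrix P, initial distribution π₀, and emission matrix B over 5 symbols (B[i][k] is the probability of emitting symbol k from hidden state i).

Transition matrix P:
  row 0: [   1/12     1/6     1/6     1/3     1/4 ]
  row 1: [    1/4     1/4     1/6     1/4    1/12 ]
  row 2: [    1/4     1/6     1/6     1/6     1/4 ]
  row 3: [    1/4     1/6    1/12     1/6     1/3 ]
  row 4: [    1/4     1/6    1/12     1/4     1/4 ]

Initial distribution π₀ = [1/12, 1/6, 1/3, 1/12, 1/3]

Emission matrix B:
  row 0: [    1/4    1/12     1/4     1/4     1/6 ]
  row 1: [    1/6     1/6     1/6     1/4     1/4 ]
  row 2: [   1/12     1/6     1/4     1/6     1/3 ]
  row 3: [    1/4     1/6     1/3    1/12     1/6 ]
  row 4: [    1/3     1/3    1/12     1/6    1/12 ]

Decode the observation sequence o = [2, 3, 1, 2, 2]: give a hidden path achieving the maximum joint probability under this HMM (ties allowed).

t=0: δ = [2.083e-02, 2.778e-02, 8.333e-02, 2.778e-02, 2.778e-02]  (obs o_0=2)
t=1: δ = [5.208e-03, 3.472e-03, 2.315e-03, 1.157e-03, 3.472e-03]  ψ = [2, 2, 2, 2, 2]  (obs o_1=3)
t=2: δ = [7.234e-05, 1.447e-04, 1.447e-04, 2.894e-04, 4.340e-04]  ψ = [1, 0, 0, 0, 0]  (obs o_2=1)
t=3: δ = [2.713e-05, 1.206e-05, 9.042e-06, 3.617e-05, 9.042e-06]  ψ = [4, 4, 4, 4, 4]  (obs o_3=2)
t=4: δ = [2.261e-06, 1.005e-06, 1.130e-06, 3.014e-06, 1.005e-06]  ψ = [3, 3, 0, 0, 3]  (obs o_4=2)
backtrack: best end state = 3; path = [2, 0, 4, 0, 3]

path = [2, 0, 4, 0, 3]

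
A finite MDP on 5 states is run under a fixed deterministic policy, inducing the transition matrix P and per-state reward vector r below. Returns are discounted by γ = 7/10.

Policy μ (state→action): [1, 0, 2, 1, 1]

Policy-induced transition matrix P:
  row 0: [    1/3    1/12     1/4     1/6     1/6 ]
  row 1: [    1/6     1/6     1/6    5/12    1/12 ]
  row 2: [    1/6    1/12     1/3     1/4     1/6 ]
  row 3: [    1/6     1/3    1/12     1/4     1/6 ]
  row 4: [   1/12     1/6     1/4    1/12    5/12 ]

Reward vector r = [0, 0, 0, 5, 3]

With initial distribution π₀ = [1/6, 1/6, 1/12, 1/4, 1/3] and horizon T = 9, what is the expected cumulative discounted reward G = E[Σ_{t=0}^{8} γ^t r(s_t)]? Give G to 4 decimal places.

G = 6.1169

t=0: π = [0.1667, 0.1667, 0.0833, 0.2500, 0.3333], E[r] = 2.2500, γ^t·E[r] = 2.250000, running G = 2.250000
t=1: π = [0.1667, 0.1875, 0.2014, 0.2083, 0.2361], E[r] = 1.7500, γ^t·E[r] = 1.225000, running G = 3.475000
t=2: π = [0.1748, 0.1707, 0.2164, 0.2280, 0.2101], E[r] = 1.7703, γ^t·E[r] = 0.867425, running G = 4.342425
t=3: π = [0.1783, 0.1721, 0.2158, 0.2289, 0.2050], E[r] = 1.7593, γ^t·E[r] = 0.603426, running G = 4.945851
t=4: π = [0.1793, 0.1720, 0.2155, 0.2297, 0.2036], E[r] = 1.7590, γ^t·E[r] = 0.422337, running G = 5.368188
t=5: π = [0.1796, 0.1720, 0.2154, 0.2298, 0.2032], E[r] = 1.7586, γ^t·E[r] = 0.295575, running G = 5.663763
t=6: π = [0.1797, 0.1721, 0.2153, 0.2298, 0.2031], E[r] = 1.7586, γ^t·E[r] = 0.206897, running G = 5.870660
t=7: π = [0.1797, 0.1721, 0.2153, 0.2298, 0.2031], E[r] = 1.7586, γ^t·E[r] = 0.144826, running G = 6.015487
t=8: π = [0.1797, 0.1721, 0.2153, 0.2299, 0.2031], E[r] = 1.7586, γ^t·E[r] = 0.101378, running G = 6.116865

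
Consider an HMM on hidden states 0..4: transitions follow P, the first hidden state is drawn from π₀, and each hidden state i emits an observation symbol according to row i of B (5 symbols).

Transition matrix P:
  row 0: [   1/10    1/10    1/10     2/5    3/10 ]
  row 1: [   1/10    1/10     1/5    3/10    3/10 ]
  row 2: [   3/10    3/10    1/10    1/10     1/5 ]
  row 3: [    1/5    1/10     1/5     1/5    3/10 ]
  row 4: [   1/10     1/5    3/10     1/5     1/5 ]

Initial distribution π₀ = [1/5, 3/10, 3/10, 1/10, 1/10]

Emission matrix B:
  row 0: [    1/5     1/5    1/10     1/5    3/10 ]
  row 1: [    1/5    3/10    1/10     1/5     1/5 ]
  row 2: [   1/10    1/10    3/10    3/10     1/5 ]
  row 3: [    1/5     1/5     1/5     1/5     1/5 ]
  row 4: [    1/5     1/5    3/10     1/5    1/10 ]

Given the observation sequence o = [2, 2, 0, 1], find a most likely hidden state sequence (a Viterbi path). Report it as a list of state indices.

path = [2, 4, 2, 1]

t=0: δ = [2.000e-02, 3.000e-02, 9.000e-02, 2.000e-02, 3.000e-02]  (obs o_0=2)
t=1: δ = [2.700e-03, 2.700e-03, 2.700e-03, 1.800e-03, 5.400e-03]  ψ = [2, 2, 2, 1, 2]  (obs o_1=2)
t=2: δ = [1.620e-04, 2.160e-04, 1.620e-04, 2.160e-04, 2.160e-04]  ψ = [2, 4, 4, 0, 4]  (obs o_2=0)
t=3: δ = [9.720e-06, 1.458e-05, 6.480e-06, 1.296e-05, 1.296e-05]  ψ = [2, 2, 4, 0, 1]  (obs o_3=1)
backtrack: best end state = 1; path = [2, 4, 2, 1]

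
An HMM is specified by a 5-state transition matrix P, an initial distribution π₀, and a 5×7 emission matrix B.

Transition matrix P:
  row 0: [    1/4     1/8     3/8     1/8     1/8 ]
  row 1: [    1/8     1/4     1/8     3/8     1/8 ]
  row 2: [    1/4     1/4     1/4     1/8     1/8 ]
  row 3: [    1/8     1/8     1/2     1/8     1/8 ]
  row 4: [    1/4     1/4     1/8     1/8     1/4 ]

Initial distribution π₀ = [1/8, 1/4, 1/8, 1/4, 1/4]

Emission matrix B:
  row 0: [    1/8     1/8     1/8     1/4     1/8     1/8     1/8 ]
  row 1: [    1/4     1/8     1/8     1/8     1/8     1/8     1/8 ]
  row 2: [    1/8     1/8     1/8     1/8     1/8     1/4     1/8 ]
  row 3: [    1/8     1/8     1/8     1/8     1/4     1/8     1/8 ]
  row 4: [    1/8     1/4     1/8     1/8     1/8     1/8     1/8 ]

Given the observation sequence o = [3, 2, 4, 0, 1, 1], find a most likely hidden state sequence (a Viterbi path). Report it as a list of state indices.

t=0: δ = [3.125e-02, 3.125e-02, 1.562e-02, 3.125e-02, 3.125e-02]  (obs o_0=3)
t=1: δ = [9.766e-04, 9.766e-04, 1.953e-03, 1.465e-03, 9.766e-04]  ψ = [0, 1, 3, 1, 4]  (obs o_1=2)
t=2: δ = [6.104e-05, 6.104e-05, 9.155e-05, 9.155e-05, 3.052e-05]  ψ = [2, 2, 3, 1, 2]  (obs o_2=4)
t=3: δ = [2.861e-06, 5.722e-06, 5.722e-06, 2.861e-06, 1.431e-06]  ψ = [2, 2, 3, 1, 2]  (obs o_3=0)
t=4: δ = [1.788e-07, 1.788e-07, 1.788e-07, 2.682e-07, 1.788e-07]  ψ = [2, 1, 2, 1, 1]  (obs o_4=1)
t=5: δ = [5.588e-09, 5.588e-09, 1.676e-08, 8.382e-09, 1.118e-08]  ψ = [0, 1, 3, 1, 4]  (obs o_5=1)
backtrack: best end state = 2; path = [1, 3, 2, 1, 3, 2]

path = [1, 3, 2, 1, 3, 2]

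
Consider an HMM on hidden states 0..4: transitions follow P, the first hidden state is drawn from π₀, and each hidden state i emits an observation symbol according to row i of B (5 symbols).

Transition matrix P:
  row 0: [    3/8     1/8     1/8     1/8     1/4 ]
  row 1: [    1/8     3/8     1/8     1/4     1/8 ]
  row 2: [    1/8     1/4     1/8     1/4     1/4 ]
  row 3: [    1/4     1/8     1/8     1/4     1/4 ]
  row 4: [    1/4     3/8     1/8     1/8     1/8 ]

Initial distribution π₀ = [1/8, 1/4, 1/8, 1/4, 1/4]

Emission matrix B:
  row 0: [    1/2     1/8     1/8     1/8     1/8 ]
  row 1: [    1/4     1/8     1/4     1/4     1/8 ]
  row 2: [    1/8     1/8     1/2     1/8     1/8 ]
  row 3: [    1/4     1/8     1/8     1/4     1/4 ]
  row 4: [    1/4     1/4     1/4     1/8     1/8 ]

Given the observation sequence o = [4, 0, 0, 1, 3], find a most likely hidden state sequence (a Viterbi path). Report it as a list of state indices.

path = [3, 0, 0, 4, 1]

t=0: δ = [1.562e-02, 3.125e-02, 1.562e-02, 6.250e-02, 3.125e-02]  (obs o_0=4)
t=1: δ = [7.812e-03, 2.930e-03, 9.766e-04, 3.906e-03, 3.906e-03]  ψ = [3, 1, 3, 3, 3]  (obs o_1=0)
t=2: δ = [1.465e-03, 3.662e-04, 1.221e-04, 2.441e-04, 4.883e-04]  ψ = [0, 4, 0, 0, 0]  (obs o_2=0)
t=3: δ = [6.866e-05, 2.289e-05, 2.289e-05, 2.289e-05, 9.155e-05]  ψ = [0, 0, 0, 0, 0]  (obs o_3=1)
t=4: δ = [3.219e-06, 8.583e-06, 1.431e-06, 2.861e-06, 2.146e-06]  ψ = [0, 4, 4, 4, 0]  (obs o_4=3)
backtrack: best end state = 1; path = [3, 0, 0, 4, 1]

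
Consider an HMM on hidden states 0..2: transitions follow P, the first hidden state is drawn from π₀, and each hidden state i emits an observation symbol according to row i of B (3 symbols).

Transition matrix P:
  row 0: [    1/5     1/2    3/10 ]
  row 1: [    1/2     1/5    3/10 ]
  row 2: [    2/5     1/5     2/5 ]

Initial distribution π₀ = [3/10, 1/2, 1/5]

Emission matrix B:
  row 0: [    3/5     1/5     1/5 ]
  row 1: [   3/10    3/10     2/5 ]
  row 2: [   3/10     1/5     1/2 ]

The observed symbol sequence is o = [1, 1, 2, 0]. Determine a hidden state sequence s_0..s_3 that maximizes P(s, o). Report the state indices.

t=0: δ = [6.000e-02, 1.500e-01, 4.000e-02]  (obs o_0=1)
t=1: δ = [1.500e-02, 9.000e-03, 9.000e-03]  ψ = [1, 0, 1]  (obs o_1=1)
t=2: δ = [9.000e-04, 3.000e-03, 2.250e-03]  ψ = [1, 0, 0]  (obs o_2=2)
t=3: δ = [9.000e-04, 1.800e-04, 2.700e-04]  ψ = [1, 1, 1]  (obs o_3=0)
backtrack: best end state = 0; path = [1, 0, 1, 0]

path = [1, 0, 1, 0]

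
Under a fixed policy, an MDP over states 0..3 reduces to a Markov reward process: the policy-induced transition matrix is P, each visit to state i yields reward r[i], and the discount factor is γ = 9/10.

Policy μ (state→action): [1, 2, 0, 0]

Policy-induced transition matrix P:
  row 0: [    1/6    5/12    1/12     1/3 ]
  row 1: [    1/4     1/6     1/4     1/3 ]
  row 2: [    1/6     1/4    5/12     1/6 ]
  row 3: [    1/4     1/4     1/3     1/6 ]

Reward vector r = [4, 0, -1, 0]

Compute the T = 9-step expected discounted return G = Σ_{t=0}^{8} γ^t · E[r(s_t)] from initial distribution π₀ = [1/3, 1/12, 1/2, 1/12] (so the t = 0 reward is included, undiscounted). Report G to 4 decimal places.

G = 3.5671

t=0: π = [0.3333, 0.0833, 0.5000, 0.0833], E[r] = 0.8333, γ^t·E[r] = 0.833333, running G = 0.833333
t=1: π = [0.1806, 0.2986, 0.2847, 0.2361], E[r] = 0.4375, γ^t·E[r] = 0.393750, running G = 1.227083
t=2: π = [0.2112, 0.2552, 0.2870, 0.2465], E[r] = 0.5579, γ^t·E[r] = 0.451875, running G = 1.678958
t=3: π = [0.2085, 0.2639, 0.2832, 0.2444], E[r] = 0.5507, γ^t·E[r] = 0.401484, running G = 2.080443
t=4: π = [0.2090, 0.2628, 0.2828, 0.2454], E[r] = 0.5533, γ^t·E[r] = 0.363018, running G = 2.443461
t=5: π = [0.2090, 0.2629, 0.2827, 0.2453], E[r] = 0.5533, γ^t·E[r] = 0.326720, running G = 2.770181
t=6: π = [0.2090, 0.2629, 0.2827, 0.2453], E[r] = 0.5533, γ^t·E[r] = 0.294072, running G = 3.064253
t=7: π = [0.2090, 0.2629, 0.2827, 0.2453], E[r] = 0.5534, γ^t·E[r] = 0.264668, running G = 3.328921
t=8: π = [0.2090, 0.2629, 0.2827, 0.2453], E[r] = 0.5534, γ^t·E[r] = 0.238201, running G = 3.567122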